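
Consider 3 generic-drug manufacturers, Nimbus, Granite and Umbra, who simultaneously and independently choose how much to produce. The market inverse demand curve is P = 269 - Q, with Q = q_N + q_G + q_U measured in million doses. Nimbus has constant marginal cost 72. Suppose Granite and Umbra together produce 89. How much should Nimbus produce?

With rivals' combined output fixed at 89, Nimbus's profit is π_N = (269 - 89 - q_N)q_N - (72q_N) = (180 - q_N)q_N - (72q_N).
∂π_N/∂q_N = 108 - 2q_N = 0, so q_N = 54.

54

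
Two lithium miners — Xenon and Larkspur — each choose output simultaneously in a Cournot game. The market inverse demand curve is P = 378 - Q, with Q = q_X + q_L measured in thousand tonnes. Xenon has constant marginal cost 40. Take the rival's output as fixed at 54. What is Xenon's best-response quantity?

With the rival's output fixed at 54, Xenon's profit is π_X = (378 - 54 - q_X)q_X - (40q_X) = (324 - q_X)q_X - (40q_X).
∂π_X/∂q_X = 284 - 2q_X = 0, so q_X = 142.

142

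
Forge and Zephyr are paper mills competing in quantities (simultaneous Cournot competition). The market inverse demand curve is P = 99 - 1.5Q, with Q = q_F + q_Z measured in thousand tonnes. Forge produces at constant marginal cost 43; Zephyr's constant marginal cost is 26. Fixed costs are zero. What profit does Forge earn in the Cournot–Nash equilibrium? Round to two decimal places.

Forge's profit: π_F = (99 - 1.5Q)q_F - (43q_F). Setting ∂π_F/∂q_F = 0: 56 - 3q_F - (3/2)(q_Z) = 0.
Zephyr's first-order condition: 73 - 3q_Z - (3/2)(q_F) = 0.
Best responses: q_F = (56 - (3/2)q_Z)/3, q_Z = (73 - (3/2)q_F)/3.
Substituting one into the other gives q_F = 26/3 and q_Z = 20.
Price P = 99 - (3/2)·(86/3) = 56.
Forge's profit: (56 - 43)·(26/3) = 338/3.

112.67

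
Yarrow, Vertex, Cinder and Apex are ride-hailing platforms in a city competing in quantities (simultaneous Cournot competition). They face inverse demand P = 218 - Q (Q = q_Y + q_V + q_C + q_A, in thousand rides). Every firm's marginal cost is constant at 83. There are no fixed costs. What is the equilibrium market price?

Each firm earns π_i = (218 - Q)q_i - 83q_i.
Setting ∂π_i/∂q_i = 0 with rivals' quantities fixed: 135 - 2q_i - Σ_{j≠i} q_j = 0.
With identical firms every q_j equals q_i, so Σ_{j≠i} q_j = 3q_i and 135 = 5q_i, giving q_i = 27.
Total output Q = 108, so price P = 218 - 108 = 110.

110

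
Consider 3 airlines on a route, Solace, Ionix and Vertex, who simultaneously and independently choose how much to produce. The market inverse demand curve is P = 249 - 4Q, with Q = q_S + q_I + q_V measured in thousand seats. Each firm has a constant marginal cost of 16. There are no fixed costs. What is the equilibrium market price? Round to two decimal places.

74.25

A representative firm's profit is π_i = q_i(249 - 4Q) - 16q_i.
Setting ∂π_i/∂q_i = 0 with rivals' quantities fixed: 233 - 8q_i - 4·Σ_{j≠i} q_j = 0.
By symmetry each firm produces the same amount; substituting Σ_{j≠i} q_j = 2q_i yields q_i = 233/16.
Total output Q = 699/16, so price P = 249 - 4·(699/16) = 297/4.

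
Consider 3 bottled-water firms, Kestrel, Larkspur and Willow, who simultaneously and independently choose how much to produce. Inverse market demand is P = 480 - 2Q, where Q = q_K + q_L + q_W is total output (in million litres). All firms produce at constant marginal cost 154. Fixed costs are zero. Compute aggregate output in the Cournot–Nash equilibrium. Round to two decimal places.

122.25

A representative firm's profit is π_i = q_i(480 - 2Q) - 154q_i.
First-order condition (treating rivals' output as given): 326 - 4q_i - 2·Σ_{j≠i} q_j = 0.
With identical firms every q_j equals q_i, so Σ_{j≠i} q_j = 2q_i and 326 = 8q_i, giving q_i = 163/4.
Total output Q = 163/4 + 163/4 + 163/4 = 489/4.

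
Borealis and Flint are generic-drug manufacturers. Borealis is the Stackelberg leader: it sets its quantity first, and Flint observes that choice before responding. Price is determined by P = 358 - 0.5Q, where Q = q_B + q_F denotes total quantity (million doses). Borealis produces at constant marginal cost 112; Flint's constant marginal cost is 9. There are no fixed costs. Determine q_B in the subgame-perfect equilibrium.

143

Solve by backward induction. Given q_B, the follower Flint maximises π_F = (358 - (1/2)q_B - (1/2)q_F)q_F - 9q_F.
Setting the follower's marginal profit to zero, 349 - (1/2)q_B - q_F = 0, i.e. q_F = (349 - (1/2)q_B).
Borealis substitutes q_F(q_B) into its own profit: π_B = q_B(358 - (1/2)q_B - (349 - (1/2)q_B)/2) - 112q_B = (367/2 - (1/4)q_B)q_B - 112q_B.
The leader's first-order condition 143/2 - (1/2)q_B = 0 yields q_B = 143.
Then q_F = (349 - (1/2)·143) = 555/2.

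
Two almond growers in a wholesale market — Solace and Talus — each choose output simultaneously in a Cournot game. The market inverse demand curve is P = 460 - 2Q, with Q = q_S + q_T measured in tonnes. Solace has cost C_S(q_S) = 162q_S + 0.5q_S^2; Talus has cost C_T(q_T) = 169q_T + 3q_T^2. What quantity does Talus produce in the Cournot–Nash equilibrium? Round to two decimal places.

Solace's profit: π_S = (460 - 2Q)q_S - (162q_S + (1/2)q_S²). Setting ∂π_S/∂q_S = 0: 298 - 5q_S - 2(q_T) = 0.
Talus's profit: π_T = (460 - 2Q)q_T - (169q_T + 3q_T²). Setting ∂π_T/∂q_T = 0: 291 - 10q_T - 2(q_S) = 0.
Best responses: q_S = (298 - 2q_T)/5, q_T = (291 - 2q_S)/10.
Substituting one into the other gives q_S = 1199/23 and q_T = 859/46.

18.67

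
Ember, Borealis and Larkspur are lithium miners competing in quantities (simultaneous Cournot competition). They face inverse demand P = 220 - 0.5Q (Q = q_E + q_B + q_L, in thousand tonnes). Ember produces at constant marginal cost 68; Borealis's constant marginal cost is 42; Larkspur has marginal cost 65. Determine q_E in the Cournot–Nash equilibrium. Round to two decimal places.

Ember's profit: π_E = (220 - 0.5Q)q_E - (68q_E). Setting ∂π_E/∂q_E = 0: 152 - q_E - (1/2)(q_B + q_L) = 0.
Borealis's profit: π_B = (220 - 0.5Q)q_B - (42q_B). Setting ∂π_B/∂q_B = 0: 178 - q_B - (1/2)(q_E + q_L) = 0.
Larkspur's first-order condition: 155 - q_L - (1/2)(q_E + q_B) = 0.
Adding the 3 conditions: 485 − Q − Q = 0, i.e. Q = 485/2.
Back-substituting: q_E = (152 − 485/4)/(1/2) = 123/2, q_B = (178 − 485/4)/(1/2) = 227/2, q_L = (155 − 485/4)/(1/2) = 135/2.

61.50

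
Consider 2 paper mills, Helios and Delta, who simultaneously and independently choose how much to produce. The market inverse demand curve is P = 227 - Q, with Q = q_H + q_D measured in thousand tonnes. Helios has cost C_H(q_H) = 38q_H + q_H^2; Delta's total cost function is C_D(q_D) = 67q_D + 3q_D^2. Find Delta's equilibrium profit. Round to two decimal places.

Helios's profit: π_H = (227 - Q)q_H - (38q_H + q_H²). Setting ∂π_H/∂q_H = 0: 189 - 4q_H - (q_D) = 0.
Delta's profit: π_D = (227 - Q)q_D - (67q_D + 3q_D²). Setting ∂π_D/∂q_D = 0: 160 - 8q_D - (q_H) = 0.
So q_H = (189 - q_D)/4 and q_D = (160 - q_H)/8.
Solving the pair: q_H = 1352/31, q_D = 451/31.
Price P = 227 - 1803/31 = 168.8387.
Delta's profit: 168.8387·(451/31) - 67·(451/31) - 3(451/31)² = 846.6223.

846.62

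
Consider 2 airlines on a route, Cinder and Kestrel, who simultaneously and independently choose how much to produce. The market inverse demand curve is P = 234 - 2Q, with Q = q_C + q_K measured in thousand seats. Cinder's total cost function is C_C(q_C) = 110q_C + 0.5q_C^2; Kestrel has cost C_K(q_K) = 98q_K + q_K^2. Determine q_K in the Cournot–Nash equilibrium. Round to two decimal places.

16.62

Cinder's profit: π_C = (234 - 2Q)q_C - (110q_C + (1/2)q_C²). Setting ∂π_C/∂q_C = 0: 124 - 5q_C - 2(q_K) = 0.
Kestrel's profit: π_K = (234 - 2Q)q_K - (98q_K + q_K²). Setting ∂π_K/∂q_K = 0: 136 - 6q_K - 2(q_C) = 0.
So q_C = (124 - 2q_K)/5 and q_K = (136 - 2q_C)/6.
Solving the pair: q_C = 236/13, q_K = 216/13.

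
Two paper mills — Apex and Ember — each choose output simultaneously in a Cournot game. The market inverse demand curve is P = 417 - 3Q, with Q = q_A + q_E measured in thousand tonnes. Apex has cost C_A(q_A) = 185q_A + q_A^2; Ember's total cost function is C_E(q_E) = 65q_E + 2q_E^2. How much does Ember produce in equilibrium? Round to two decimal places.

Apex's profit: π_A = (417 - 3Q)q_A - (185q_A + q_A²). Setting ∂π_A/∂q_A = 0: 232 - 8q_A - 3(q_E) = 0.
Ember's profit: π_E = (417 - 3Q)q_E - (65q_E + 2q_E²). Setting ∂π_E/∂q_E = 0: 352 - 10q_E - 3(q_A) = 0.
So q_A = (232 - 3q_E)/8 and q_E = (352 - 3q_A)/10.
Substituting one into the other gives q_A = 1264/71 and q_E = 29.8592.

29.86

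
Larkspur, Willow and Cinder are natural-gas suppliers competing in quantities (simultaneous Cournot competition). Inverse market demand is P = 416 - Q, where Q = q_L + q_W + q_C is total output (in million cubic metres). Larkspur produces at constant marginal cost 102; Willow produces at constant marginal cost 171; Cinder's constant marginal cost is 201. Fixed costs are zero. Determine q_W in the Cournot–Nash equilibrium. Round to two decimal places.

Larkspur's profit: π_L = (416 - Q)q_L - (102q_L). Setting ∂π_L/∂q_L = 0: 314 - 2q_L - (q_W + q_C) = 0.
Willow's first-order condition: 245 - 2q_W - (q_L + q_C) = 0.
Cinder's first-order condition: 215 - 2q_C - (q_L + q_W) = 0.
Adding the 3 first-order conditions: 774 − 4Q = 0, so Q = 387/2.
Back-substituting: q_L = (314 − 387/2) = 241/2, q_W = (245 − 387/2) = 103/2, q_C = (215 − 387/2) = 43/2.

51.50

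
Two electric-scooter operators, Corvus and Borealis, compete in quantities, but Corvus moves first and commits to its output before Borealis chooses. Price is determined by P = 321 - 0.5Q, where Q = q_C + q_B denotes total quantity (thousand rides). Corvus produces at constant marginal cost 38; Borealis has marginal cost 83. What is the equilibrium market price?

120

The follower Borealis best-responds to any q_C: π_B = (321 - 0.5Q)q_B - 83q_B.
∂π_B/∂q_B = 238 - (1/2)q_C - q_B = 0 gives the reaction function q_B = (238 - (1/2)q_C).
The leader anticipates this reaction. Substituting into P = 321 - 0.5Q gives P = 202 - (1/4)q_C, so π_C = (202 - (1/4)q_C)q_C - 38q_C.
Maximising: ∂π_C/∂q_C = 164 - (1/2)q_C = 0, giving q_C = 328.
Then q_B = (238 - (1/2)·328) = 74.
Total output Q = 402, so price P = 321 - (1/2)·402 = 120.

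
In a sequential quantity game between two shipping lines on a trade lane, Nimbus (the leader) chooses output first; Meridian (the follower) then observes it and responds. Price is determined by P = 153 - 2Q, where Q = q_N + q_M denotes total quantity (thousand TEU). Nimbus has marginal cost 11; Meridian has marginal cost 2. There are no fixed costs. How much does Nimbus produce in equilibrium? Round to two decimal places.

Solve by backward induction. Given q_N, the follower Meridian maximises π_M = (153 - 2q_N - 2q_M)q_M - 2q_M.
Follower FOC: 151 - 2q_N - 4q_M = 0, so q_M(q_N) = (151 - 2q_N)/4.
The leader anticipates this reaction. Substituting into P = 153 - 2Q gives P = 155/2 - q_N, so π_N = (155/2 - q_N)q_N - 11q_N.
The leader's first-order condition 133/2 - 2q_N = 0 yields q_N = 133/4.
Then q_M = (151 - 2·(133/4))/4 = 169/8.

33.25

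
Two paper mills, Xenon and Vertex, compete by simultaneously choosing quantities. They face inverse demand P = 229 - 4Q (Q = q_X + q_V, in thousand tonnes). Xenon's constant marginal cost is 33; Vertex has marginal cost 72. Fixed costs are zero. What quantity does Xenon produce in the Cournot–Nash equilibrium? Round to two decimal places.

Xenon's profit: π_X = (229 - 4Q)q_X - (33q_X). Setting ∂π_X/∂q_X = 0: 196 - 8q_X - 4(q_V) = 0.
Vertex's first-order condition: 157 - 8q_V - 4(q_X) = 0.
Rearranging gives the reaction functions q_X = (196 - 4q_V)/8 and q_V = (157 - 4q_X)/8.
Substituting one into the other gives q_X = 235/12 and q_V = 59/6.

19.58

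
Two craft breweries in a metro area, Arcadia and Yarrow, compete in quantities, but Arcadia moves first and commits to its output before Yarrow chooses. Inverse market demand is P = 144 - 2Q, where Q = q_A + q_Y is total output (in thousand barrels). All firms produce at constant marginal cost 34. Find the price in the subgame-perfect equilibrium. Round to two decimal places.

61.50

The follower Yarrow best-responds to any q_A: π_Y = (144 - 2Q)q_Y - 34q_Y.
Follower FOC: 110 - 2q_A - 4q_Y = 0, so q_Y(q_A) = (110 - 2q_A)/4.
The leader anticipates this reaction. Substituting into P = 144 - 2Q gives P = 89 - q_A, so π_A = (89 - q_A)q_A - 34q_A.
Maximising: ∂π_A/∂q_A = 55 - 2q_A = 0, giving q_A = 55/2.
Then q_Y = (110 - 2·(55/2))/4 = 55/4.
Total output Q = 165/4, so price P = 144 - 2·(165/4) = 123/2.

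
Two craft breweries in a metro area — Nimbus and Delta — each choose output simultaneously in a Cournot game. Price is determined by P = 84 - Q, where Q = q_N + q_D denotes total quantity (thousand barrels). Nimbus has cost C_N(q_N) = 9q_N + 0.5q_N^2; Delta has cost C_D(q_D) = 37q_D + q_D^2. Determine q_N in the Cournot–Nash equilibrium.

Nimbus's profit: π_N = (84 - Q)q_N - (9q_N + (1/2)q_N²). Setting ∂π_N/∂q_N = 0: 75 - 3q_N - (q_D) = 0.
Delta's profit: π_D = (84 - Q)q_D - (37q_D + q_D²). Setting ∂π_D/∂q_D = 0: 47 - 4q_D - (q_N) = 0.
Best responses: q_N = (75 - q_D)/3, q_D = (47 - q_N)/4.
Substituting one into the other gives q_N = 23 and q_D = 6.

23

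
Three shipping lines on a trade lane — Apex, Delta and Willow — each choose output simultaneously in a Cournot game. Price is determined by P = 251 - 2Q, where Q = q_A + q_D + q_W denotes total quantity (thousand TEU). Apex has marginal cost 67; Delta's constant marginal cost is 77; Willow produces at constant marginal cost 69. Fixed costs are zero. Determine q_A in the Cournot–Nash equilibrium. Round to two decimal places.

24.50

Apex's profit: π_A = (251 - 2Q)q_A - (67q_A). Setting ∂π_A/∂q_A = 0: 184 - 4q_A - 2(q_D + q_W) = 0.
Delta's first-order condition: 174 - 4q_D - 2(q_A + q_W) = 0.
Willow's first-order condition: 182 - 4q_W - 2(q_A + q_D) = 0.
Adding the 3 first-order conditions: 540 − 8Q = 0, so Q = 135/2.
Back-substituting: q_A = (184 − 135)/2 = 49/2, q_D = (174 − 135)/2 = 39/2, q_W = (182 − 135)/2 = 47/2.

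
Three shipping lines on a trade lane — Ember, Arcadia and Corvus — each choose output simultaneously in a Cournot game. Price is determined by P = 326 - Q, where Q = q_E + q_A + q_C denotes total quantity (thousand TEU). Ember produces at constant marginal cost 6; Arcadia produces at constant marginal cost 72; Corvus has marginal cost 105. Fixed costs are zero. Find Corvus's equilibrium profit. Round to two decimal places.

495.06

Ember's profit: π_E = (326 - Q)q_E - (6q_E). Setting ∂π_E/∂q_E = 0: 320 - 2q_E - (q_A + q_C) = 0.
Arcadia's profit: π_A = (326 - Q)q_A - (72q_A). Setting ∂π_A/∂q_A = 0: 254 - 2q_A - (q_E + q_C) = 0.
Corvus's first-order condition: 221 - 2q_C - (q_E + q_A) = 0.
Adding the 3 conditions: 795 − 2Q − 2Q = 0, i.e. Q = 795/4.
Back-substituting: q_E = (320 − 795/4) = 485/4, q_A = (254 − 795/4) = 221/4, q_C = (221 − 795/4) = 89/4.
Price P = 326 - 795/4 = 509/4.
Corvus's profit: (509/4 - 105)·(89/4) = 495.0625.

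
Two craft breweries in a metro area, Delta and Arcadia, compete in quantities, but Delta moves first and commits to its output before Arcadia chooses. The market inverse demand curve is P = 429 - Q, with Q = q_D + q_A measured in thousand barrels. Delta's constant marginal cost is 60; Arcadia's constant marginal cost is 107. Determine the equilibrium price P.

Solve by backward induction. Given q_D, the follower Arcadia maximises π_A = (429 - q_D - q_A)q_A - 107q_A.
∂π_A/∂q_A = 322 - q_D - 2q_A = 0 gives the reaction function q_A = (322 - q_D)/2.
The leader anticipates this reaction. Substituting into P = 429 - Q gives P = 268 - (1/2)q_D, so π_D = (268 - (1/2)q_D)q_D - 60q_D.
Maximising: ∂π_D/∂q_D = 208 - q_D = 0, giving q_D = 208.
Then q_A = (322 - 208)/2 = 57.
Total output Q = 265, so price P = 429 - 265 = 164.

164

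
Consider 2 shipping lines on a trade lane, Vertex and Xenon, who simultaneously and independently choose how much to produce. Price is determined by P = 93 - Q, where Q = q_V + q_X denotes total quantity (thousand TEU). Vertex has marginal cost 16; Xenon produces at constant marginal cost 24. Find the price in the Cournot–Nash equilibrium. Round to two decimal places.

Vertex's profit: π_V = (93 - Q)q_V - (16q_V). Setting ∂π_V/∂q_V = 0: 77 - 2q_V - (q_X) = 0.
Xenon's profit: π_X = (93 - Q)q_X - (24q_X). Setting ∂π_X/∂q_X = 0: 69 - 2q_X - (q_V) = 0.
Best responses: q_V = (77 - q_X)/2, q_X = (69 - q_V)/2.
Substituting one into the other gives q_V = 85/3 and q_X = 61/3.
Total output Q = 146/3, so price P = 93 - 146/3 = 133/3.

44.33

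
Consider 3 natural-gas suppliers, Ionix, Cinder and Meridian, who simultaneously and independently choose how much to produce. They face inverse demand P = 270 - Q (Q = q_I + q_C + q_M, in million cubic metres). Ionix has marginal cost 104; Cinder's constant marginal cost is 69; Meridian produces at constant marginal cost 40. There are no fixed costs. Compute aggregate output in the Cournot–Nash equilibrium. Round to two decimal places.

Ionix's profit: π_I = (270 - Q)q_I - (104q_I). Setting ∂π_I/∂q_I = 0: 166 - 2q_I - (q_C + q_M) = 0.
Cinder's profit: π_C = (270 - Q)q_C - (69q_C). Setting ∂π_C/∂q_C = 0: 201 - 2q_C - (q_I + q_M) = 0.
Meridian's profit: π_M = (270 - Q)q_M - (40q_M). Setting ∂π_M/∂q_M = 0: 230 - 2q_M - (q_I + q_C) = 0.
Summing all 3 equations gives 597 − 4Q = 0, hence Q = 597/4.
Back-substituting: q_I = (166 − 597/4) = 67/4, q_C = (201 − 597/4) = 207/4, q_M = (230 − 597/4) = 323/4.
Total output Q = 67/4 + 207/4 + 323/4 = 597/4.

149.25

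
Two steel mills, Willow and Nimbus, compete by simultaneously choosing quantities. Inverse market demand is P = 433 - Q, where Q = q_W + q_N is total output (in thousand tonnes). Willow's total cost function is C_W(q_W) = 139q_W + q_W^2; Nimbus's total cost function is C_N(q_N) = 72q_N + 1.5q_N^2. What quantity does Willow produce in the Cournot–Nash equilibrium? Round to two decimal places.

58.37

Willow's profit: π_W = (433 - Q)q_W - (139q_W + q_W²). Setting ∂π_W/∂q_W = 0: 294 - 4q_W - (q_N) = 0.
Nimbus's profit: π_N = (433 - Q)q_N - (72q_N + (3/2)q_N²). Setting ∂π_N/∂q_N = 0: 361 - 5q_N - (q_W) = 0.
So q_W = (294 - q_N)/4 and q_N = (361 - q_W)/5.
Solving the pair: q_W = 1109/19, q_N = 1150/19.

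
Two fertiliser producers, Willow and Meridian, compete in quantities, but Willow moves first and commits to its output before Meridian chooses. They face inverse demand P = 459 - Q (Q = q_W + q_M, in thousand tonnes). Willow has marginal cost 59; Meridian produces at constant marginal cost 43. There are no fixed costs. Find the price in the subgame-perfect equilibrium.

155

Solve by backward induction. Given q_W, the follower Meridian maximises π_M = (459 - q_W - q_M)q_M - 43q_M.
Follower FOC: 416 - q_W - 2q_M = 0, so q_M(q_W) = (416 - q_W)/2.
The leader anticipates this reaction. Substituting into P = 459 - Q gives P = 251 - (1/2)q_W, so π_W = (251 - (1/2)q_W)q_W - 59q_W.
Maximising: ∂π_W/∂q_W = 192 - q_W = 0, giving q_W = 192.
Then q_M = (416 - 192)/2 = 112.
Total output Q = 304, so price P = 459 - 304 = 155.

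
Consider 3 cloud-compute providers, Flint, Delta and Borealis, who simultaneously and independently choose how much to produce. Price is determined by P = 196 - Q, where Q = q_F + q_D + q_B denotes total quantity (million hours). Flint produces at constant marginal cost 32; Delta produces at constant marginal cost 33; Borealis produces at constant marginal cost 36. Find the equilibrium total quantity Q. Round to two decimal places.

121.75

Flint's profit: π_F = (196 - Q)q_F - (32q_F). Setting ∂π_F/∂q_F = 0: 164 - 2q_F - (q_D + q_B) = 0.
Delta's profit: π_D = (196 - Q)q_D - (33q_D). Setting ∂π_D/∂q_D = 0: 163 - 2q_D - (q_F + q_B) = 0.
Borealis's profit: π_B = (196 - Q)q_B - (36q_B). Setting ∂π_B/∂q_B = 0: 160 - 2q_B - (q_F + q_D) = 0.
Adding the 3 first-order conditions: 487 − 4Q = 0, so Q = 487/4.
Back-substituting: q_F = (164 − 487/4) = 169/4, q_D = (163 − 487/4) = 165/4, q_B = (160 − 487/4) = 153/4.
Total output Q = 169/4 + 165/4 + 153/4 = 487/4.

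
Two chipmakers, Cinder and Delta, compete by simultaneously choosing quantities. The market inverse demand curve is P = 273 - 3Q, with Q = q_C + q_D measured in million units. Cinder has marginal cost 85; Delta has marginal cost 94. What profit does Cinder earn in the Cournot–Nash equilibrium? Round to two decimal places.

Cinder's profit: π_C = (273 - 3Q)q_C - (85q_C). Setting ∂π_C/∂q_C = 0: 188 - 6q_C - 3(q_D) = 0.
Delta's first-order condition: 179 - 6q_D - 3(q_C) = 0.
Best responses: q_C = (188 - 3q_D)/6, q_D = (179 - 3q_C)/6.
Solving the pair: q_C = 197/9, q_D = 170/9.
Price P = 273 - 3·(367/9) = 452/3.
Cinder's profit: (452/3 - 85)·(197/9) = 1437.3704.

1437.37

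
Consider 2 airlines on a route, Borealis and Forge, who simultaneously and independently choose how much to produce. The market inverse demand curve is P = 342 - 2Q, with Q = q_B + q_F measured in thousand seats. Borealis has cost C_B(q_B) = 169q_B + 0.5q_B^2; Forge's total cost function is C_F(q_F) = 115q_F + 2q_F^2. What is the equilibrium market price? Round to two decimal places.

246.50

Borealis's profit: π_B = (342 - 2Q)q_B - (169q_B + (1/2)q_B²). Setting ∂π_B/∂q_B = 0: 173 - 5q_B - 2(q_F) = 0.
Forge's first-order condition: 227 - 8q_F - 2(q_B) = 0.
So q_B = (173 - 2q_F)/5 and q_F = (227 - 2q_B)/8.
Substituting one into the other gives q_B = 155/6 and q_F = 263/12.
Total output Q = 191/4, so price P = 342 - 2·(191/4) = 493/2.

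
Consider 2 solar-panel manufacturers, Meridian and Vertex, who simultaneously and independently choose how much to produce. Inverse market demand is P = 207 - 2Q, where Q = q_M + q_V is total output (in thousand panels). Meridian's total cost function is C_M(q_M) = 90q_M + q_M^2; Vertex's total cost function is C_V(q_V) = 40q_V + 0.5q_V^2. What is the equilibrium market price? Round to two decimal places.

Meridian's profit: π_M = (207 - 2Q)q_M - (90q_M + q_M²). Setting ∂π_M/∂q_M = 0: 117 - 6q_M - 2(q_V) = 0.
Vertex's profit: π_V = (207 - 2Q)q_V - (40q_V + (1/2)q_V²). Setting ∂π_V/∂q_V = 0: 167 - 5q_V - 2(q_M) = 0.
Best responses: q_M = (117 - 2q_V)/6, q_V = (167 - 2q_M)/5.
Substituting one into the other gives q_M = 251/26 and q_V = 384/13.
Total output Q = 1019/26, so price P = 207 - 2·(1019/26) = 1672/13.

128.62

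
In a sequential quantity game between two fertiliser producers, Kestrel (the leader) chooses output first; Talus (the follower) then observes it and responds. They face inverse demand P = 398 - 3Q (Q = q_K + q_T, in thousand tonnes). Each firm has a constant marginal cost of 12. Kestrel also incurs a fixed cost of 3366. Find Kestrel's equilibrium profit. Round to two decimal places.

2842.17

Solve by backward induction. Given q_K, the follower Talus maximises π_T = (398 - 3q_K - 3q_T)q_T - 12q_T.
∂π_T/∂q_T = 386 - 3q_K - 6q_T = 0 gives the reaction function q_T = (386 - 3q_K)/6.
Kestrel substitutes q_T(q_K) into its own profit: π_K = q_K(398 - 3q_K - (386 - 3q_K)/2) - 12q_K = (205 - (3/2)q_K)q_K - 12q_K.
The leader's first-order condition 193 - 3q_K = 0 yields q_K = 193/3.
Then q_T = (386 - 3·(193/3))/6 = 193/6.
Price P = 398 - 3·(193/2) = 217/2.
Kestrel's profit: (217/2 - 12)·(193/3) - 3366 = 2842.1667.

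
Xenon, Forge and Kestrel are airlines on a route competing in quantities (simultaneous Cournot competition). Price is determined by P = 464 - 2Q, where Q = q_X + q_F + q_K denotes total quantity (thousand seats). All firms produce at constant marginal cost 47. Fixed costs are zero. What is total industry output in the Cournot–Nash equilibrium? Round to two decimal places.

A representative firm's profit is π_i = q_i(464 - 2Q) - 47q_i.
First-order condition (treating rivals' output as given): 417 - 4q_i - 2·Σ_{j≠i} q_j = 0.
With identical firms every q_j equals q_i, so Σ_{j≠i} q_j = 2q_i and 417 = 8q_i, giving q_i = 417/8.
Total output Q = 417/8 + 417/8 + 417/8 = 1251/8.

156.38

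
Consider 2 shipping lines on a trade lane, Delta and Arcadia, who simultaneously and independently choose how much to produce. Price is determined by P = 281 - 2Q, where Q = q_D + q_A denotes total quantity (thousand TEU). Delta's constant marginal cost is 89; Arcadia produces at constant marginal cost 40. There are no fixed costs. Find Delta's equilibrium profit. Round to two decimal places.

Delta's profit: π_D = (281 - 2Q)q_D - (89q_D). Setting ∂π_D/∂q_D = 0: 192 - 4q_D - 2(q_A) = 0.
Arcadia's profit: π_A = (281 - 2Q)q_A - (40q_A). Setting ∂π_A/∂q_A = 0: 241 - 4q_A - 2(q_D) = 0.
So q_D = (192 - 2q_A)/4 and q_A = (241 - 2q_D)/4.
Substituting one into the other gives q_D = 143/6 and q_A = 145/3.
Price P = 281 - 2·(433/6) = 410/3.
Delta's profit: (410/3 - 89)·(143/6) = 1136.0556.

1136.06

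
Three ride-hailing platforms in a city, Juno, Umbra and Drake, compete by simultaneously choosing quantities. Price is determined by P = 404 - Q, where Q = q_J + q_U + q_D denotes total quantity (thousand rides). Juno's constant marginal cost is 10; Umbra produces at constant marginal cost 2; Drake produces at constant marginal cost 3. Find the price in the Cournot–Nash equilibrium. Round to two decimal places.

Juno's profit: π_J = (404 - Q)q_J - (10q_J). Setting ∂π_J/∂q_J = 0: 394 - 2q_J - (q_U + q_D) = 0.
Umbra's first-order condition: 402 - 2q_U - (q_J + q_D) = 0.
Drake's profit: π_D = (404 - Q)q_D - (3q_D). Setting ∂π_D/∂q_D = 0: 401 - 2q_D - (q_J + q_U) = 0.
Adding the 3 first-order conditions: 1197 − 4Q = 0, so Q = 1197/4.
Back-substituting: q_J = (394 − 1197/4) = 379/4, q_U = (402 − 1197/4) = 411/4, q_D = (401 − 1197/4) = 407/4.
Total output Q = 1197/4, so price P = 404 - 1197/4 = 419/4.

104.75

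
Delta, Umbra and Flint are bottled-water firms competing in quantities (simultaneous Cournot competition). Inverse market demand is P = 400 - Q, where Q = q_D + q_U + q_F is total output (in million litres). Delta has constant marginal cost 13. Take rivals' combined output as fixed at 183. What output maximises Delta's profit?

102

With rivals' combined output fixed at 183, Delta's profit is π_D = (400 - 183 - q_D)q_D - (13q_D) = (217 - q_D)q_D - (13q_D).
∂π_D/∂q_D = 204 - 2q_D = 0, so q_D = 102.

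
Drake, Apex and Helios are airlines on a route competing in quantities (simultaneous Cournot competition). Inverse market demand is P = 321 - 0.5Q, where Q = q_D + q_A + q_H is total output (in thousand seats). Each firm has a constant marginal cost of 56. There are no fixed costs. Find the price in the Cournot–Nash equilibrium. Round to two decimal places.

122.25

Each firm earns π_i = (321 - 0.5Q)q_i - 56q_i.
Setting ∂π_i/∂q_i = 0 with rivals' quantities fixed: 265 - q_i - (1/2)·Σ_{j≠i} q_j = 0.
By symmetry each firm produces the same amount; substituting Σ_{j≠i} q_j = 2q_i yields q_i = 265/2.
Total output Q = 795/2, so price P = 321 - (1/2)·(795/2) = 489/4.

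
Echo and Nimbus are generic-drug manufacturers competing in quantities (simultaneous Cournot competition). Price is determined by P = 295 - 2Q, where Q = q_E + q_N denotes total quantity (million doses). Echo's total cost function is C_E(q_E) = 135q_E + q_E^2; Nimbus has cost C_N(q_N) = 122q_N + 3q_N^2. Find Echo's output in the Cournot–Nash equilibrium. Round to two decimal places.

Echo's profit: π_E = (295 - 2Q)q_E - (135q_E + q_E²). Setting ∂π_E/∂q_E = 0: 160 - 6q_E - 2(q_N) = 0.
Nimbus's first-order condition: 173 - 10q_N - 2(q_E) = 0.
Best responses: q_E = (160 - 2q_N)/6, q_N = (173 - 2q_E)/10.
Solving the pair: q_E = 627/28, q_N = 359/28.

22.39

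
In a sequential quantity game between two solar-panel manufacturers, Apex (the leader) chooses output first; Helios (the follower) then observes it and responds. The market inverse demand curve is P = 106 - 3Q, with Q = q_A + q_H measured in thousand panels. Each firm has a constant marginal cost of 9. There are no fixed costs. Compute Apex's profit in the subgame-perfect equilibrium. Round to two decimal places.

392.04

The follower Helios best-responds to any q_A: π_H = (106 - 3Q)q_H - 9q_H.
∂π_H/∂q_H = 97 - 3q_A - 6q_H = 0 gives the reaction function q_H = (97 - 3q_A)/6.
The leader anticipates this reaction. Substituting into P = 106 - 3Q gives P = 115/2 - (3/2)q_A, so π_A = (115/2 - (3/2)q_A)q_A - 9q_A.
The leader's first-order condition 97/2 - 3q_A = 0 yields q_A = 97/6.
Then q_H = (97 - 3·(97/6))/6 = 97/12.
Price P = 106 - 3·(97/4) = 133/4.
Apex's profit: (133/4 - 9)·(97/6) = 392.0417.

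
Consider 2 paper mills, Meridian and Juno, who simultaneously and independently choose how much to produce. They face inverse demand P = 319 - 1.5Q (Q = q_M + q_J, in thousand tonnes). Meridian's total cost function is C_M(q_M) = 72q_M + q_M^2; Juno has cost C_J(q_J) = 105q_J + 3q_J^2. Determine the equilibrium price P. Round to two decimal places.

Meridian's profit: π_M = (319 - 1.5Q)q_M - (72q_M + q_M²). Setting ∂π_M/∂q_M = 0: 247 - 5q_M - (3/2)(q_J) = 0.
Juno's profit: π_J = (319 - 1.5Q)q_J - (105q_J + 3q_J²). Setting ∂π_J/∂q_J = 0: 214 - 9q_J - (3/2)(q_M) = 0.
Best responses: q_M = (247 - (3/2)q_J)/5, q_J = (214 - (3/2)q_M)/9.
Solving the pair: q_M = 44.4912, q_J = 16.3626.
Total output Q = 60.8538, so price P = 319 - (3/2)·60.8538 = 227.7193.

227.72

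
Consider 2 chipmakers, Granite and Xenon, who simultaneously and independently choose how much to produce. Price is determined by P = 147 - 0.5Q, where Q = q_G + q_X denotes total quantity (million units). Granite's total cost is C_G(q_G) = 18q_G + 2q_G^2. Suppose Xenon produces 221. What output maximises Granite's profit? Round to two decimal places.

3.70

With the rival's output fixed at 221, Granite's profit is π_G = (147 - (1/2)·221 - (1/2)q_G)q_G - (18q_G + 2q_G²) = (73/2 - (1/2)q_G)q_G - (18q_G + 2q_G²).
∂π_G/∂q_G = 37/2 - 5q_G = 0, so q_G = 37/10.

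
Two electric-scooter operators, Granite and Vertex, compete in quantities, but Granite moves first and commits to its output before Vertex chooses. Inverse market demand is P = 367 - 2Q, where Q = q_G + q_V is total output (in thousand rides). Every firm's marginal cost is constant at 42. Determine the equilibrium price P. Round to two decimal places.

123.25

Solve by backward induction. Given q_G, the follower Vertex maximises π_V = (367 - 2q_G - 2q_V)q_V - 42q_V.
Setting the follower's marginal profit to zero, 325 - 2q_G - 4q_V = 0, i.e. q_V = (325 - 2q_G)/4.
Granite substitutes q_V(q_G) into its own profit: π_G = q_G(367 - 2q_G - (325 - 2q_G)/2) - 42q_G = (409/2 - q_G)q_G - 42q_G.
The leader's first-order condition 325/2 - 2q_G = 0 yields q_G = 325/4.
Then q_V = (325 - 2·(325/4))/4 = 325/8.
Total output Q = 975/8, so price P = 367 - 2·(975/8) = 493/4.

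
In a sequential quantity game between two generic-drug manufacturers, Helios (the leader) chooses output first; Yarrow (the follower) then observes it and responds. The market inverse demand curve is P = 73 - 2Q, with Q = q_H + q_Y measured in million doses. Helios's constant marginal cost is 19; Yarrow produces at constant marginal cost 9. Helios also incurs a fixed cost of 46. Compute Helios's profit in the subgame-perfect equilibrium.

75

Solve by backward induction. Given q_H, the follower Yarrow maximises π_Y = (73 - 2q_H - 2q_Y)q_Y - 9q_Y.
Follower FOC: 64 - 2q_H - 4q_Y = 0, so q_Y(q_H) = (64 - 2q_H)/4.
The leader anticipates this reaction. Substituting into P = 73 - 2Q gives P = 41 - q_H, so π_H = (41 - q_H)q_H - 19q_H.
Maximising: ∂π_H/∂q_H = 22 - 2q_H = 0, giving q_H = 11.
Then q_Y = (64 - 2·11)/4 = 21/2.
Price P = 73 - 2·(43/2) = 30.
Helios's profit: (30 - 19)·11 - 46 = 75.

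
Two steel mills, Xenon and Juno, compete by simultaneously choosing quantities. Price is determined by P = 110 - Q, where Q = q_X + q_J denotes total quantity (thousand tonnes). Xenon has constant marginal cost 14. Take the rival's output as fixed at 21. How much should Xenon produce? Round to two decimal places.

37.50

With the rival's output fixed at 21, Xenon's profit is π_X = (110 - 21 - q_X)q_X - (14q_X) = (89 - q_X)q_X - (14q_X).
∂π_X/∂q_X = 75 - 2q_X = 0, so q_X = 75/2.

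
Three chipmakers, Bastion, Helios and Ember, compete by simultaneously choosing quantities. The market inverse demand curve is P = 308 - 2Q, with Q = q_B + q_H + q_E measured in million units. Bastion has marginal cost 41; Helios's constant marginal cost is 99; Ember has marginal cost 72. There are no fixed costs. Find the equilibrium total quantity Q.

Bastion's profit: π_B = (308 - 2Q)q_B - (41q_B). Setting ∂π_B/∂q_B = 0: 267 - 4q_B - 2(q_H + q_E) = 0.
Helios's profit: π_H = (308 - 2Q)q_H - (99q_H). Setting ∂π_H/∂q_H = 0: 209 - 4q_H - 2(q_B + q_E) = 0.
Ember's profit: π_E = (308 - 2Q)q_E - (72q_E). Setting ∂π_E/∂q_E = 0: 236 - 4q_E - 2(q_B + q_H) = 0.
Adding the 3 conditions: 712 − 4Q − 4Q = 0, i.e. Q = 89.
Back-substituting: q_B = (267 − 178)/2 = 89/2, q_H = (209 − 178)/2 = 31/2, q_E = (236 − 178)/2 = 29.
Total output Q = 89/2 + 31/2 + 29 = 89.

89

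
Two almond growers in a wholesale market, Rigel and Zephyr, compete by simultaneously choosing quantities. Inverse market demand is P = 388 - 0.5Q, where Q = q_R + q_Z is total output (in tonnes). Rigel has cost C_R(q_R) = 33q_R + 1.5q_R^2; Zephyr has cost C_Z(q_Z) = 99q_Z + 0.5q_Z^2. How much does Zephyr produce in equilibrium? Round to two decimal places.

Rigel's profit: π_R = (388 - 0.5Q)q_R - (33q_R + (3/2)q_R²). Setting ∂π_R/∂q_R = 0: 355 - 4q_R - (1/2)(q_Z) = 0.
Zephyr's profit: π_Z = (388 - 0.5Q)q_Z - (99q_Z + (1/2)q_Z²). Setting ∂π_Z/∂q_Z = 0: 289 - 2q_Z - (1/2)(q_R) = 0.
So q_R = (355 - (1/2)q_Z)/4 and q_Z = (289 - (1/2)q_R)/2.
Solving the pair: q_R = 72.9677, q_Z = 126.2581.

126.26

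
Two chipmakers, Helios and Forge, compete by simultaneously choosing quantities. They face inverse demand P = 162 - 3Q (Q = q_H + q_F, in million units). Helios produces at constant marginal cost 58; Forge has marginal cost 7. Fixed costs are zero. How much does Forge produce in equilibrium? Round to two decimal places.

22.89

Helios's profit: π_H = (162 - 3Q)q_H - (58q_H). Setting ∂π_H/∂q_H = 0: 104 - 6q_H - 3(q_F) = 0.
Forge's first-order condition: 155 - 6q_F - 3(q_H) = 0.
Best responses: q_H = (104 - 3q_F)/6, q_F = (155 - 3q_H)/6.
Substituting one into the other gives q_H = 53/9 and q_F = 206/9.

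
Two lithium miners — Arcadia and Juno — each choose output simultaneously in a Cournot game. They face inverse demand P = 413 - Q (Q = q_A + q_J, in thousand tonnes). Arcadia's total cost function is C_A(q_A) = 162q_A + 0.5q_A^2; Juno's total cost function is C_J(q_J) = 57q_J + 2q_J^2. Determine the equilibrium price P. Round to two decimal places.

297.29

Arcadia's profit: π_A = (413 - Q)q_A - (162q_A + (1/2)q_A²). Setting ∂π_A/∂q_A = 0: 251 - 3q_A - (q_J) = 0.
Juno's profit: π_J = (413 - Q)q_J - (57q_J + 2q_J²). Setting ∂π_J/∂q_J = 0: 356 - 6q_J - (q_A) = 0.
So q_A = (251 - q_J)/3 and q_J = (356 - q_A)/6.
Substituting one into the other gives q_A = 1150/17 and q_J = 817/17.
Total output Q = 1967/17, so price P = 413 - 1967/17 = 297.2941.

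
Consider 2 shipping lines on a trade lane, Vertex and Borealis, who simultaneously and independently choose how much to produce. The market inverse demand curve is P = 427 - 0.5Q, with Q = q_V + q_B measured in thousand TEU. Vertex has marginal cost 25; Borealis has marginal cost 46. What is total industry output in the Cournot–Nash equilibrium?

Vertex's profit: π_V = (427 - 0.5Q)q_V - (25q_V). Setting ∂π_V/∂q_V = 0: 402 - q_V - (1/2)(q_B) = 0.
Borealis's first-order condition: 381 - q_B - (1/2)(q_V) = 0.
Best responses: q_V = (402 - (1/2)q_B), q_B = (381 - (1/2)q_V).
Substituting one into the other gives q_V = 282 and q_B = 240.
Total output Q = 282 + 240 = 522.

522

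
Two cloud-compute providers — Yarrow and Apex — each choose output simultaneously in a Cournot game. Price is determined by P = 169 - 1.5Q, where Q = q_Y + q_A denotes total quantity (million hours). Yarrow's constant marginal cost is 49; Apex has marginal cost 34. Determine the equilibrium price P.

Yarrow's profit: π_Y = (169 - 1.5Q)q_Y - (49q_Y). Setting ∂π_Y/∂q_Y = 0: 120 - 3q_Y - (3/2)(q_A) = 0.
Apex's first-order condition: 135 - 3q_A - (3/2)(q_Y) = 0.
Best responses: q_Y = (120 - (3/2)q_A)/3, q_A = (135 - (3/2)q_Y)/3.
Solving the pair: q_Y = 70/3, q_A = 100/3.
Total output Q = 170/3, so price P = 169 - (3/2)·(170/3) = 84.

84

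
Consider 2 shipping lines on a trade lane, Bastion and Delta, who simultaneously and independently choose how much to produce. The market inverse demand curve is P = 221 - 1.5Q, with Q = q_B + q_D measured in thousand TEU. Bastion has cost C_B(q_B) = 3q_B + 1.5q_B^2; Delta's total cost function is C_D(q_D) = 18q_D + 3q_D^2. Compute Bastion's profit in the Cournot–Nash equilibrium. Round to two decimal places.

3077.57

Bastion's profit: π_B = (221 - 1.5Q)q_B - (3q_B + (3/2)q_B²). Setting ∂π_B/∂q_B = 0: 218 - 6q_B - (3/2)(q_D) = 0.
Delta's profit: π_D = (221 - 1.5Q)q_D - (18q_D + 3q_D²). Setting ∂π_D/∂q_D = 0: 203 - 9q_D - (3/2)(q_B) = 0.
Best responses: q_B = (218 - (3/2)q_D)/6, q_D = (203 - (3/2)q_B)/9.
Substituting one into the other gives q_B = 32.0290 and q_D = 396/23.
Price P = 221 - (3/2)·49.2464 = 147.1304.
Bastion's profit: 147.1304·32.0290 - 3·32.0290 - (3/2)·32.0290² = 3077.5677.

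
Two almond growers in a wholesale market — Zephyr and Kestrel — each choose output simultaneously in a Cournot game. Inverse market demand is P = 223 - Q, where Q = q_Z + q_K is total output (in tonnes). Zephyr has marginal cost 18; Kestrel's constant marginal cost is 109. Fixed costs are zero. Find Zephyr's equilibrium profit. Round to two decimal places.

9735.11

Zephyr's profit: π_Z = (223 - Q)q_Z - (18q_Z). Setting ∂π_Z/∂q_Z = 0: 205 - 2q_Z - (q_K) = 0.
Kestrel's first-order condition: 114 - 2q_K - (q_Z) = 0.
Rearranging gives the reaction functions q_Z = (205 - q_K)/2 and q_K = (114 - q_Z)/2.
Substituting one into the other gives q_Z = 296/3 and q_K = 23/3.
Price P = 223 - 319/3 = 350/3.
Zephyr's profit: (350/3 - 18)·(296/3) = 9735.1111.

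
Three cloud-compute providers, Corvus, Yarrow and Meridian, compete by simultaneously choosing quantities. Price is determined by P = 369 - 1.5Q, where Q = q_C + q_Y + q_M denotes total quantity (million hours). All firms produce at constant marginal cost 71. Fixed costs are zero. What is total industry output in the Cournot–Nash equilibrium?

Each firm earns π_i = (369 - 1.5Q)q_i - 71q_i.
Setting ∂π_i/∂q_i = 0 with rivals' quantities fixed: 298 - 3q_i - (3/2)·Σ_{j≠i} q_j = 0.
With identical firms every q_j equals q_i, so Σ_{j≠i} q_j = 2q_i and 298 = 6q_i, giving q_i = 149/3.
Total output Q = 149/3 + 149/3 + 149/3 = 149.

149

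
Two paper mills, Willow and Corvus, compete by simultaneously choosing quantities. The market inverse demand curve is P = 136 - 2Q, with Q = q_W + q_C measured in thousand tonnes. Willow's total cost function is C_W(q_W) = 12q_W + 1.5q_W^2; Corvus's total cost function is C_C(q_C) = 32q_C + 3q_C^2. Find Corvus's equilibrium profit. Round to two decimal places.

Willow's profit: π_W = (136 - 2Q)q_W - (12q_W + (3/2)q_W²). Setting ∂π_W/∂q_W = 0: 124 - 7q_W - 2(q_C) = 0.
Corvus's first-order condition: 104 - 10q_C - 2(q_W) = 0.
Best responses: q_W = (124 - 2q_C)/7, q_C = (104 - 2q_W)/10.
Substituting one into the other gives q_W = 172/11 and q_C = 80/11.
Price P = 136 - 2·(252/11) = 992/11.
Corvus's profit: (992/11)·(80/11) - 32·(80/11) - 3(80/11)² = 264.4628.

264.46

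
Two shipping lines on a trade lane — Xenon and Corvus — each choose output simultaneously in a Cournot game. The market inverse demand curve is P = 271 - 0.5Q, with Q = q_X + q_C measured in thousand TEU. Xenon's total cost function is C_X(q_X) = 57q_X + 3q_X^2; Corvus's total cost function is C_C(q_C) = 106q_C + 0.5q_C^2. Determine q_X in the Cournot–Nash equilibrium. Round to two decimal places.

25.13

Xenon's profit: π_X = (271 - 0.5Q)q_X - (57q_X + 3q_X²). Setting ∂π_X/∂q_X = 0: 214 - 7q_X - (1/2)(q_C) = 0.
Corvus's profit: π_C = (271 - 0.5Q)q_C - (106q_C + (1/2)q_C²). Setting ∂π_C/∂q_C = 0: 165 - 2q_C - (1/2)(q_X) = 0.
Best responses: q_X = (214 - (1/2)q_C)/7, q_C = (165 - (1/2)q_X)/2.
Substituting one into the other gives q_X = 1382/55 and q_C = 76.2182.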